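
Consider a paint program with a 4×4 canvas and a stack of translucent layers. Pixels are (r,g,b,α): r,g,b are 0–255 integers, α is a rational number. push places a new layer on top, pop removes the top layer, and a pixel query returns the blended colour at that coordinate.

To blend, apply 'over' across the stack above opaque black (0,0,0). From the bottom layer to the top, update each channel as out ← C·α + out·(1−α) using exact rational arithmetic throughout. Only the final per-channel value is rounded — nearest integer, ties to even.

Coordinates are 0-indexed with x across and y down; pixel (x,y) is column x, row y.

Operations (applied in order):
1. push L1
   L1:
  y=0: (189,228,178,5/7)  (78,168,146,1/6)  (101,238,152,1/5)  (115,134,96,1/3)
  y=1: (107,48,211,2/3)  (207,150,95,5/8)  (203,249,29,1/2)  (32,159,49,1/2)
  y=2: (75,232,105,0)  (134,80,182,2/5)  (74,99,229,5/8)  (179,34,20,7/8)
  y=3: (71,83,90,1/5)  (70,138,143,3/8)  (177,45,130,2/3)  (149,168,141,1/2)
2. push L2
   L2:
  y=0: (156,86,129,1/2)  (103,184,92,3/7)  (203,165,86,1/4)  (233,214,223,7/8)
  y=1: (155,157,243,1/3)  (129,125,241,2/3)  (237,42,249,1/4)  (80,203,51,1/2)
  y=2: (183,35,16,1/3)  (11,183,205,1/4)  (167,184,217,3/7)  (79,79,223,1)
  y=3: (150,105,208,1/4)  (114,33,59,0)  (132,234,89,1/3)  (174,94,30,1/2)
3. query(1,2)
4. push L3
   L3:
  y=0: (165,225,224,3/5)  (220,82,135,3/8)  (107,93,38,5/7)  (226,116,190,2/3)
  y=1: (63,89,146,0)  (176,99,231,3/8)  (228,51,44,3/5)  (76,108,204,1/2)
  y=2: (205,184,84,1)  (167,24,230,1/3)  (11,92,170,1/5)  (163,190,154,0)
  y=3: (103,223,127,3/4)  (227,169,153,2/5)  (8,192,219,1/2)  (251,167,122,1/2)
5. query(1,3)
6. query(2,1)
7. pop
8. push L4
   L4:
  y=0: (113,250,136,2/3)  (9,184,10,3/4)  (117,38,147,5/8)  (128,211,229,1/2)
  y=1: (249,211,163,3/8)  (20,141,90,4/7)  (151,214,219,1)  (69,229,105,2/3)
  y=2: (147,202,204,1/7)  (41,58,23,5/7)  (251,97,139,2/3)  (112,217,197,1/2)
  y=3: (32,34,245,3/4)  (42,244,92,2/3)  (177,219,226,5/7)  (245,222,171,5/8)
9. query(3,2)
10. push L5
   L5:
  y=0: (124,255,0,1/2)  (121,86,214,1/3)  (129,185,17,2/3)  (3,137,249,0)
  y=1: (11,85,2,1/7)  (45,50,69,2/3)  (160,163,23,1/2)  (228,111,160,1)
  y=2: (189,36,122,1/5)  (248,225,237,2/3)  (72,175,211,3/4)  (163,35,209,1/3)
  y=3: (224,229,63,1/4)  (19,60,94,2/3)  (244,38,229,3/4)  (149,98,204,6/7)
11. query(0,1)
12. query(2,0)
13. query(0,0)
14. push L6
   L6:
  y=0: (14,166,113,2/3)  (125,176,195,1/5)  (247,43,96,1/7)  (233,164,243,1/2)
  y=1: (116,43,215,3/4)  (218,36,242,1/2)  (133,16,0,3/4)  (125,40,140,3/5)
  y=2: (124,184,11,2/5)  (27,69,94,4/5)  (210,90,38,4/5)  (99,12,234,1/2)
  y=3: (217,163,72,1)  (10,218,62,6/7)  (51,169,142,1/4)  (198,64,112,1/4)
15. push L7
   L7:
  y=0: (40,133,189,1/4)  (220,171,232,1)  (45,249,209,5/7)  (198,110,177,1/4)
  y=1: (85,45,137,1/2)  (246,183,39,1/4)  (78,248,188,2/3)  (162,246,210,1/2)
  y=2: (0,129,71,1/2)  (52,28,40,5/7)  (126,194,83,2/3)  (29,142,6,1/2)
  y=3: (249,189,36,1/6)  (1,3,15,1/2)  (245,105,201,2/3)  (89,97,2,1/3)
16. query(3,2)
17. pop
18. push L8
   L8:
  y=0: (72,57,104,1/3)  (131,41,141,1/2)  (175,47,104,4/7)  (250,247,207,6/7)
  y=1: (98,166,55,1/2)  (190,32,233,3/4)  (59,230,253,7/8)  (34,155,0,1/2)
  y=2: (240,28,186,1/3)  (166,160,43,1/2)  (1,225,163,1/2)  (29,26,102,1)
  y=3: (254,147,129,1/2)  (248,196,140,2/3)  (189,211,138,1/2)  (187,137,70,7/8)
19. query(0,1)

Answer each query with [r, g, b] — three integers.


query (1,2) [L1,L2] — begin 0,0,0
L1 α=2/5: [268/5, 32, 364/5]
L2 α=1/4: [859/20, 279/4, 2117/20]
= [43, 70, 106]

(1,3) stack=L1,L2,L3; from [0,0,0]:
after L1 α=3/8: [105/4, 207/4, 429/8]
after L2 α=0: [105/4, 207/4, 429/8]
after L3 α=2/5: [2131/20, 1973/20, 747/8]
→ [107, 99, 93]

at x=2,y=1 over L1,L2,L3:
L1 α=1/2: [203/2, 249/2, 29/2]
L2 α=1/4: [1083/8, 831/8, 585/8]
L3 α=3/5: [3819/20, 1443/20, 1113/20]
= [191, 72, 56]

query (3,2) [L1,L2,L4] — begin 0,0,0
+L1 (α=7/8) → [1253/8, 119/4, 35/2]
+L2 (α=1) → [79, 79, 223]
+L4 (α=1/2) → [191/2, 148, 210]
→ [96, 148, 210]

at x=0,y=1 over L1,L2,L4,L5:
+L1 (α=2/3) → [214/3, 32, 422/3]
+L2 (α=1/3) → [893/9, 221/3, 1573/9]
+L4 (α=3/8) → [2797/18, 751/6, 6133/36]
+L5 (α=1/7) → [2830/21, 836/7, 6145/42]
→ [135, 119, 146]

query (2,0) [L1,L2,L4,L5] — begin 0,0,0
L1 α=1/5: [101/5, 238/5, 152/5]
L2 α=1/4: [659/10, 1539/20, 443/10]
L4 α=5/8: [7827/80, 8417/160, 8679/80]
L5 α=2/3: [9489/80, 22539/160, 11399/240]
→ [119, 141, 47]

(0,0) stack=L1,L2,L4,L5; from [0,0,0]:
after L1 α=5/7: [135, 1140/7, 890/7]
after L2 α=1/2: [291/2, 871/7, 1793/14]
after L4 α=2/3: [743/6, 1457/7, 1867/14]
after L5 α=1/2: [1487/12, 1621/7, 1867/28]
rounded: [124, 232, 67]

query (3,2) [L1,L2,L4,L5,L6,L7] — begin 0,0,0
L1 α=7/8: [1253/8, 119/4, 35/2]
L2 α=1: [79, 79, 223]
L4 α=1/2: [191/2, 148, 210]
L5 α=1/3: [118, 331/3, 629/3]
L6 α=1/2: [217/2, 367/6, 1331/6]
L7 α=1/2: [275/4, 1219/12, 1367/12]
rounded: [69, 102, 114]

at x=0,y=1 over L1,L2,L4,L5,L6,L8:
after L1 α=2/3: [214/3, 32, 422/3]
after L2 α=1/3: [893/9, 221/3, 1573/9]
after L4 α=3/8: [2797/18, 751/6, 6133/36]
after L5 α=1/7: [2830/21, 836/7, 6145/42]
after L6 α=3/4: [5069/42, 1739/28, 33235/168]
after L8 α=1/2: [9185/84, 6387/56, 42475/336]
→ [109, 114, 126]


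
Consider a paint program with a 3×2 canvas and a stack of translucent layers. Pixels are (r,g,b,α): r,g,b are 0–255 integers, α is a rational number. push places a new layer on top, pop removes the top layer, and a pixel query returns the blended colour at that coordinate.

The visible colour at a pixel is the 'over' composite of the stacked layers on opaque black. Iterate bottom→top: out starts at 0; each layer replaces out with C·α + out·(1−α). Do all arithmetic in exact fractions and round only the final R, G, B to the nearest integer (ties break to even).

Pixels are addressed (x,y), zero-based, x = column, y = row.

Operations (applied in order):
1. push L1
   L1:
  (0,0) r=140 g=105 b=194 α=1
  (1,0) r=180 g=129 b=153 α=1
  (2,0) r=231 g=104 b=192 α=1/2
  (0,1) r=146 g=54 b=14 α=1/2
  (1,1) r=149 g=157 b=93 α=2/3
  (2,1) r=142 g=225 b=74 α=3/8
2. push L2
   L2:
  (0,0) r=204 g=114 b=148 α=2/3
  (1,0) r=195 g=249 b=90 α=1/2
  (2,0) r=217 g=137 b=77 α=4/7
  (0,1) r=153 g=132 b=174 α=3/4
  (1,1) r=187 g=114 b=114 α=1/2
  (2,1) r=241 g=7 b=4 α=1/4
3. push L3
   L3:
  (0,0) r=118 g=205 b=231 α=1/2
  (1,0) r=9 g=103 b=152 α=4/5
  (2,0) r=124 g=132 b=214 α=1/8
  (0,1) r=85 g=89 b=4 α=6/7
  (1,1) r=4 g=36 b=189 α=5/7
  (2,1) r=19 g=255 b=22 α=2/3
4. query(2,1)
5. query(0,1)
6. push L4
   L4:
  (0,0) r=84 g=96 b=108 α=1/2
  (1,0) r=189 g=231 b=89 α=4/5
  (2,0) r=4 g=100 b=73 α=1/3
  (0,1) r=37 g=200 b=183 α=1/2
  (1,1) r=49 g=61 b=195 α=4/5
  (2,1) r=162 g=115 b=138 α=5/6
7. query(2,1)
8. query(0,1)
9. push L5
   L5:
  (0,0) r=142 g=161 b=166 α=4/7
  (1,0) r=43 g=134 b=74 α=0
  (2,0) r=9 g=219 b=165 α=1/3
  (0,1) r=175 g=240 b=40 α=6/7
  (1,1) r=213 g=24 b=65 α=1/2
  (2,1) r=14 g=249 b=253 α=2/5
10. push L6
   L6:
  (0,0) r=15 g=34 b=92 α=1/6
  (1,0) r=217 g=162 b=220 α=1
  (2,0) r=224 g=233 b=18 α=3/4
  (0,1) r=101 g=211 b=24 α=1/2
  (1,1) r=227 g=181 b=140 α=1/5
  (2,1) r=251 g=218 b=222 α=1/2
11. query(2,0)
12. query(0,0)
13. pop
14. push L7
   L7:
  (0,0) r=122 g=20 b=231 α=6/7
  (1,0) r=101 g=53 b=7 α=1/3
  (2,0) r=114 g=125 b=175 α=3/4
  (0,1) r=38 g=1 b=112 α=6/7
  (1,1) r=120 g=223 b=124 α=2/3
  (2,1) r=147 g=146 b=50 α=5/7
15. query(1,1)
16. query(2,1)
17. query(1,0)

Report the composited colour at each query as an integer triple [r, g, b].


query (2,1) [L1,L2,L3] — begin 0,0,0
L1 α=3/8: [213/4, 675/8, 111/4]
L2 α=1/4: [1603/16, 2081/32, 349/16]
L3 α=2/3: [737/16, 18401/96, 351/16]
rounded: [46, 192, 22]

(0,1) stack=L1,L2,L3; from [0,0,0]:
after L1 α=1/2: [73, 27, 7]
after L2 α=3/4: [133, 423/4, 529/4]
after L3 α=6/7: [643/7, 2559/28, 625/28]
→ [92, 91, 22]

at x=2,y=1 over L1,L2,L3,L4:
L1 α=3/8: [213/4, 675/8, 111/4]
L2 α=1/4: [1603/16, 2081/32, 349/16]
L3 α=2/3: [737/16, 18401/96, 351/16]
L4 α=5/6: [13697/96, 73601/576, 3797/32]
rounded: [143, 128, 119]

(0,1) stack=L1,L2,L3,L4; from [0,0,0]:
L1 α=1/2: [73, 27, 7]
L2 α=3/4: [133, 423/4, 529/4]
L3 α=6/7: [643/7, 2559/28, 625/28]
L4 α=1/2: [451/7, 8159/56, 5749/56]
→ [64, 146, 103]

at x=2,y=0 over L1,L2,L3,L4,L5,L6:
after L1 α=1/2: [231/2, 52, 96]
after L2 α=4/7: [347/2, 704/7, 596/7]
after L3 α=1/8: [2677/16, 209/2, 405/4]
after L4 α=1/3: [903/8, 103, 551/6]
after L5 α=1/3: [313/4, 425/3, 1046/9]
after L6 α=3/4: [3001/16, 1261/6, 383/9]
rounded: [188, 210, 43]

(0,0) stack=L1,L2,L3,L4,L5,L6; from [0,0,0]:
L1 α=1: [140, 105, 194]
L2 α=2/3: [548/3, 111, 490/3]
L3 α=1/2: [451/3, 158, 1183/6]
L4 α=1/2: [703/6, 127, 1831/12]
L5 α=4/7: [1839/14, 1025/7, 641/4]
L6 α=1/6: [3135/28, 5363/42, 1191/8]
→ [112, 128, 149]

(1,1) stack=L1,L2,L3,L4,L5,L7; from [0,0,0]:
+L1 (α=2/3) → [298/3, 314/3, 62]
+L2 (α=1/2) → [859/6, 328/3, 88]
+L3 (α=5/7) → [919/21, 1196/21, 1121/7]
+L4 (α=4/5) → [1007/21, 1264/21, 6581/35]
+L5 (α=1/2) → [2740/21, 884/21, 4428/35]
+L7 (α=2/3) → [7780/63, 10250/63, 13108/105]
rounded: [123, 163, 125]

at x=2,y=1 over L1,L2,L3,L4,L5,L7:
after L1 α=3/8: [213/4, 675/8, 111/4]
after L2 α=1/4: [1603/16, 2081/32, 349/16]
after L3 α=2/3: [737/16, 18401/96, 351/16]
after L4 α=5/6: [13697/96, 73601/576, 3797/32]
after L5 α=2/5: [14593/160, 169217/960, 27583/160]
after L7 α=5/7: [73393/560, 74231/480, 47583/560]
→ [131, 155, 85]

query (1,0) [L1,L2,L3,L4,L5,L7] — begin 0,0,0
after L1 α=1: [180, 129, 153]
after L2 α=1/2: [375/2, 189, 243/2]
after L3 α=4/5: [447/10, 601/5, 1459/10]
after L4 α=4/5: [8007/50, 5221/25, 5019/50]
after L5 α=0: [8007/50, 5221/25, 5019/50]
after L7 α=1/3: [10532/75, 11767/75, 5194/75]
→ [140, 157, 69]


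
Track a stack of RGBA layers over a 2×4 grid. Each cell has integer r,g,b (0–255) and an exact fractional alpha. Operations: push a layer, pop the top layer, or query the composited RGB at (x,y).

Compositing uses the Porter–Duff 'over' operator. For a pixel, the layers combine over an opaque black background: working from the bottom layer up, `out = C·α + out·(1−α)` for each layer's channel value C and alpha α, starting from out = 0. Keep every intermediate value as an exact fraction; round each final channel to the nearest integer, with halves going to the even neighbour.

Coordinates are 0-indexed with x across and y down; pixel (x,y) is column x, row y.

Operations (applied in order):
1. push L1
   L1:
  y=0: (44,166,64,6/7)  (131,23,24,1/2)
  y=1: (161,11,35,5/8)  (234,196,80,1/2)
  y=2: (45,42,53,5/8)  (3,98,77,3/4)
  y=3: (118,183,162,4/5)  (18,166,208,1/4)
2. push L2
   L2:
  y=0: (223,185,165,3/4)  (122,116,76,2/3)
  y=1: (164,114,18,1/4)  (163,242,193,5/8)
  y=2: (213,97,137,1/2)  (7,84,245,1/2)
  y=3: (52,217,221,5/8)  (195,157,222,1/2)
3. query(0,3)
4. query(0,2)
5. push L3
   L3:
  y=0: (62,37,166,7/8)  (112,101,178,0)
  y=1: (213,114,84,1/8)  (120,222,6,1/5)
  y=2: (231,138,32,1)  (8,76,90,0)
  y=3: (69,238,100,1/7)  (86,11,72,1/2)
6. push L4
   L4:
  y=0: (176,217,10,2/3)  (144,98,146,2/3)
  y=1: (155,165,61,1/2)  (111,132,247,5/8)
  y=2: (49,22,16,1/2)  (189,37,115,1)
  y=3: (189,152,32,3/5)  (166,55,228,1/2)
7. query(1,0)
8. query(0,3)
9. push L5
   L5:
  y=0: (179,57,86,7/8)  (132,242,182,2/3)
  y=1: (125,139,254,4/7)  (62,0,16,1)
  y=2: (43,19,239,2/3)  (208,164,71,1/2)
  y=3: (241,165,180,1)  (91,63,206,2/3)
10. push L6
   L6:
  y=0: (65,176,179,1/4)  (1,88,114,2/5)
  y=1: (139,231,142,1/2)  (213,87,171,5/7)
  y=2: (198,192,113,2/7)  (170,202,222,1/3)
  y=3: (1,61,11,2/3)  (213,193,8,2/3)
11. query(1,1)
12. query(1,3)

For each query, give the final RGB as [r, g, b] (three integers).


at x=0,y=3 over L1,L2:
+L1 (α=4/5) → [472/5, 732/5, 648/5]
+L2 (α=5/8) → [679/10, 7621/40, 7469/40]
→ [68, 191, 187]

query (0,2) [L1,L2] — begin 0,0,0
L1 α=5/8: [225/8, 105/4, 265/8]
L2 α=1/2: [1929/16, 493/8, 1361/16]
rounded: [121, 62, 85]

(1,0) stack=L1,L2,L3,L4; from [0,0,0]:
+L1 (α=1/2) → [131/2, 23/2, 12]
+L2 (α=2/3) → [619/6, 487/6, 164/3]
+L3 (α=0) → [619/6, 487/6, 164/3]
+L4 (α=2/3) → [2347/18, 1663/18, 1040/9]
= [130, 92, 116]

(0,3) stack=L1,L2,L3,L4; from [0,0,0]:
after L1 α=4/5: [472/5, 732/5, 648/5]
after L2 α=5/8: [679/10, 7621/40, 7469/40]
after L3 α=1/7: [2382/35, 27623/140, 24407/140]
after L4 α=3/5: [24609/175, 59543/350, 31127/350]
rounded: [141, 170, 89]

query (1,1) [L1,L2,L3,L4,L5,L6] — begin 0,0,0
L1 α=1/2: [117, 98, 40]
L2 α=5/8: [583/4, 188, 1085/8]
L3 α=1/5: [703/5, 974/5, 1097/10]
L4 α=5/8: [1221/10, 3111/20, 15641/80]
L5 α=1: [62, 0, 16]
L6 α=5/7: [1189/7, 435/7, 887/7]
rounded: [170, 62, 127]

at x=1,y=3 over L1,L2,L3,L4,L5,L6:
+L1 (α=1/4) → [9/2, 83/2, 52]
+L2 (α=1/2) → [399/4, 397/4, 137]
+L3 (α=1/2) → [743/8, 441/8, 209/2]
+L4 (α=1/2) → [2071/16, 881/16, 665/4]
+L5 (α=2/3) → [1661/16, 2897/48, 771/4]
+L6 (α=2/3) → [8477/48, 21425/144, 835/12]
rounded: [177, 149, 70]


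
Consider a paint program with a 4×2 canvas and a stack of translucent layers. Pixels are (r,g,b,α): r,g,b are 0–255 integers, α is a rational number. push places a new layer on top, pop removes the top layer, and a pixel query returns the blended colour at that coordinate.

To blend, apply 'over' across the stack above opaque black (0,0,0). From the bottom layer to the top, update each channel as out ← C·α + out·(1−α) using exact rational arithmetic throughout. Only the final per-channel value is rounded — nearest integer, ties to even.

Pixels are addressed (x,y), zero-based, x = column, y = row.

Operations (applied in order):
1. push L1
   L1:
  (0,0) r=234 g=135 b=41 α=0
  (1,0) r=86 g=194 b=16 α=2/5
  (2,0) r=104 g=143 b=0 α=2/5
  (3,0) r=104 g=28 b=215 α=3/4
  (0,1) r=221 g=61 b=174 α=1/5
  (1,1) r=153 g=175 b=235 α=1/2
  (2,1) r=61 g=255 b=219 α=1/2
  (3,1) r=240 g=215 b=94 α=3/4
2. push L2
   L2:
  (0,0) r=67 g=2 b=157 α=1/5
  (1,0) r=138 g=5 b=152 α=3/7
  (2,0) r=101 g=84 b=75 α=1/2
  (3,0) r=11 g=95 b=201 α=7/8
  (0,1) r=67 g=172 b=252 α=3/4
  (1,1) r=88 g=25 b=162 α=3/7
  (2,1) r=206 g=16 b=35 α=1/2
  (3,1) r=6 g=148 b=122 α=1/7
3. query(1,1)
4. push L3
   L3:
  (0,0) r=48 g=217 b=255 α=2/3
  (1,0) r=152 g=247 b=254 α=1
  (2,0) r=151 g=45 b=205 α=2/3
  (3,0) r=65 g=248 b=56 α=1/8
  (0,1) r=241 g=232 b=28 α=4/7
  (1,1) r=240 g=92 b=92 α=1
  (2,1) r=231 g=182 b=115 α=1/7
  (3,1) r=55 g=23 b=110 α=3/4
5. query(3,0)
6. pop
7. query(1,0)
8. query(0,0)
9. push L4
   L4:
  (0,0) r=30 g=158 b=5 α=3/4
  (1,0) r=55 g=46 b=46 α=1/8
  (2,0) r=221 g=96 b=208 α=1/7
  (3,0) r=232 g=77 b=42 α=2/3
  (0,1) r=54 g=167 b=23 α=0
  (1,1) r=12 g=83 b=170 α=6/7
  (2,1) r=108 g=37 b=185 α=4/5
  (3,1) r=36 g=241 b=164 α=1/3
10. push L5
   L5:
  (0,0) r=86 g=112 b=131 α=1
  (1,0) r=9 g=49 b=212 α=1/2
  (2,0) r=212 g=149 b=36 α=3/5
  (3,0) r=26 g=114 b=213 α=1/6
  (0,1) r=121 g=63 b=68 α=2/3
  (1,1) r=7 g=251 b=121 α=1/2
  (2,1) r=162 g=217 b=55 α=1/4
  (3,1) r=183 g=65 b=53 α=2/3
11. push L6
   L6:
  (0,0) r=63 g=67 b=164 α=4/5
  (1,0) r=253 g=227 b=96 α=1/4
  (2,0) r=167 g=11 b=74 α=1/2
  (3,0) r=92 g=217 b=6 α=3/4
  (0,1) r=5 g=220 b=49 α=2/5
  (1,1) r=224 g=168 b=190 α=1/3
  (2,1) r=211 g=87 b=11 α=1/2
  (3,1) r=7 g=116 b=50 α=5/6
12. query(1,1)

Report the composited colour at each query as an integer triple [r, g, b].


at x=1,y=1 over L1,L2:
after L1 α=1/2: [153/2, 175/2, 235/2]
after L2 α=3/7: [570/7, 425/7, 956/7]
rounded: [81, 61, 137]

query (3,0) [L1,L2,L3] — begin 0,0,0
L1 α=3/4: [78, 21, 645/4]
L2 α=7/8: [155/8, 343/4, 6273/32]
L3 α=1/8: [1605/64, 3393/32, 45703/256]
= [25, 106, 179]

at x=1,y=0 over L1,L2:
L1 α=2/5: [172/5, 388/5, 32/5]
L2 α=3/7: [394/5, 1627/35, 344/5]
→ [79, 46, 69]

(0,0) stack=L1,L2; from [0,0,0]:
+L1 (α=0) → [0, 0, 0]
+L2 (α=1/5) → [67/5, 2/5, 157/5]
= [13, 0, 31]

(1,1) stack=L1,L2,L4,L5,L6; from [0,0,0]:
L1 α=1/2: [153/2, 175/2, 235/2]
L2 α=3/7: [570/7, 425/7, 956/7]
L4 α=6/7: [1074/49, 3911/49, 8096/49]
L5 α=1/2: [1417/98, 8105/49, 14025/98]
L6 α=1/3: [4131/49, 24442/147, 23335/147]
rounded: [84, 166, 159]


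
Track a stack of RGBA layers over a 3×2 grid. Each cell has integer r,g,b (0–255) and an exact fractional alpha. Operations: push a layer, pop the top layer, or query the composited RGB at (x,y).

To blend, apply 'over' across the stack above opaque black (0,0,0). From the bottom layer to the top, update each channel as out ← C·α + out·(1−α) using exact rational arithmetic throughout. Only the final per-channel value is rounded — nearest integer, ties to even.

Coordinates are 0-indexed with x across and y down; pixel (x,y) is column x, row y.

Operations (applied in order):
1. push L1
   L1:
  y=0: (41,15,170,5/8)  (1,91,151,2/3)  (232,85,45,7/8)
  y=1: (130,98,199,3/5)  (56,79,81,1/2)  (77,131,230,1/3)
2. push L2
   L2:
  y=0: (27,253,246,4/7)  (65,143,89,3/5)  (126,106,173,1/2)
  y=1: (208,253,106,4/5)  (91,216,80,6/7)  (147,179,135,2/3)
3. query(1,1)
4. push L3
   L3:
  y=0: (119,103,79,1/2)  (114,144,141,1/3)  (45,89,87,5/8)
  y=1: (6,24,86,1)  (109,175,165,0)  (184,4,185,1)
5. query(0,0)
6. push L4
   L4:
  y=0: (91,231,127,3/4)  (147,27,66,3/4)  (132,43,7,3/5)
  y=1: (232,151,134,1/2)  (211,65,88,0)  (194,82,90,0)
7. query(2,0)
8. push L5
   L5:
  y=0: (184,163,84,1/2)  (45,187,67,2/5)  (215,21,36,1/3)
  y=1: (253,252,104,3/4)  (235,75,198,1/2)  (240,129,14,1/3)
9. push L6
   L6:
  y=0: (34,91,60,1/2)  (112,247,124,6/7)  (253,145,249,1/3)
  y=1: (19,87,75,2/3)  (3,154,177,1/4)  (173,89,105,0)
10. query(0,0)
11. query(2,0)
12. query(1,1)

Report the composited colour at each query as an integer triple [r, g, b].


(1,1) stack=L1,L2; from [0,0,0]:
L1 α=1/2: [28, 79/2, 81/2]
L2 α=6/7: [82, 2671/14, 1041/14]
→ [82, 191, 74]

query (0,0) [L1,L2,L3] — begin 0,0,0
after L1 α=5/8: [205/8, 75/8, 425/4]
after L2 α=4/7: [1479/56, 8321/56, 5211/28]
after L3 α=1/2: [8143/112, 14089/112, 7423/56]
rounded: [73, 126, 133]

query (2,0) [L1,L2,L3,L4] — begin 0,0,0
+L1 (α=7/8) → [203, 595/8, 315/8]
+L2 (α=1/2) → [329/2, 1443/16, 1699/16]
+L3 (α=5/8) → [1437/16, 11449/128, 12057/128]
+L4 (α=3/5) → [921/8, 3941/64, 13401/320]
→ [115, 62, 42]

query (0,0) [L1,L2,L3,L4,L5,L6] — begin 0,0,0
+L1 (α=5/8) → [205/8, 75/8, 425/4]
+L2 (α=4/7) → [1479/56, 8321/56, 5211/28]
+L3 (α=1/2) → [8143/112, 14089/112, 7423/56]
+L4 (α=3/4) → [38719/448, 91705/448, 28759/224]
+L5 (α=1/2) → [121151/896, 164729/896, 47575/448]
+L6 (α=1/2) → [151615/1792, 246265/1792, 74455/896]
= [85, 137, 83]

at x=2,y=0 over L1,L2,L3,L4,L5,L6:
L1 α=7/8: [203, 595/8, 315/8]
L2 α=1/2: [329/2, 1443/16, 1699/16]
L3 α=5/8: [1437/16, 11449/128, 12057/128]
L4 α=3/5: [921/8, 3941/64, 13401/320]
L5 α=1/3: [1781/12, 4613/96, 6387/160]
L6 α=1/3: [3299/18, 11573/144, 8769/80]
→ [183, 80, 110]

query (1,1) [L1,L2,L3,L4,L5,L6] — begin 0,0,0
+L1 (α=1/2) → [28, 79/2, 81/2]
+L2 (α=6/7) → [82, 2671/14, 1041/14]
+L3 (α=0) → [82, 2671/14, 1041/14]
+L4 (α=0) → [82, 2671/14, 1041/14]
+L5 (α=1/2) → [317/2, 3721/28, 3813/28]
+L6 (α=1/4) → [957/8, 15475/112, 16395/112]
= [120, 138, 146]


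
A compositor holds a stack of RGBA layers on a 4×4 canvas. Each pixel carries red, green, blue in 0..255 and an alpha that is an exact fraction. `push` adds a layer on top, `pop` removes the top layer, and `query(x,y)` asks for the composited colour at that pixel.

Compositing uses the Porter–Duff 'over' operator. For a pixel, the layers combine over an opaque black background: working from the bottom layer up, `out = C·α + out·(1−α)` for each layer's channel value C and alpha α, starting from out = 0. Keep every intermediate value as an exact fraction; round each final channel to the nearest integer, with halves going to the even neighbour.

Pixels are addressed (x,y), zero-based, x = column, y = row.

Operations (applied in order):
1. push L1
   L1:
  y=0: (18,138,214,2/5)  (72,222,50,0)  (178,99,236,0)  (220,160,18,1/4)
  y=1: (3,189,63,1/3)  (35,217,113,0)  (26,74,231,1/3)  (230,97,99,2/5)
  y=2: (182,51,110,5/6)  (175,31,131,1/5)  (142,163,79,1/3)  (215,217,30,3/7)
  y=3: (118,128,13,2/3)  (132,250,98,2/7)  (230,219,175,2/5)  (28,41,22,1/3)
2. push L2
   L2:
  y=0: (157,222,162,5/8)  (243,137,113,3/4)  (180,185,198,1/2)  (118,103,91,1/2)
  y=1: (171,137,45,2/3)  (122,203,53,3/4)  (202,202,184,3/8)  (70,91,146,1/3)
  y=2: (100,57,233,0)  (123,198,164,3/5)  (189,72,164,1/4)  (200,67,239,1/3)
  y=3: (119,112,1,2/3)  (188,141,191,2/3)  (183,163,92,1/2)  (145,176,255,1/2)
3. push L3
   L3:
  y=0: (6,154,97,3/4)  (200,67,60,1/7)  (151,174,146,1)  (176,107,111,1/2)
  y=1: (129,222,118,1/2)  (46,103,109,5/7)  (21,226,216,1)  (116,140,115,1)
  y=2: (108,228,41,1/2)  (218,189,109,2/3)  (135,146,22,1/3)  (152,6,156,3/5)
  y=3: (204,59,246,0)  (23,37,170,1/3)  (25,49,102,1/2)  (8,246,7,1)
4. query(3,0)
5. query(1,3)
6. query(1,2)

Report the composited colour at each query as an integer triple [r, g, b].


(3,0) stack=L1,L2,L3; from [0,0,0]:
+L1 (α=1/4) → [55, 40, 9/2]
+L2 (α=1/2) → [173/2, 143/2, 191/4]
+L3 (α=1/2) → [525/4, 357/4, 635/8]
rounded: [131, 89, 79]

(1,3) stack=L1,L2,L3; from [0,0,0]:
after L1 α=2/7: [264/7, 500/7, 28]
after L2 α=2/3: [2896/21, 2474/21, 410/3]
after L3 α=1/3: [6275/63, 5725/63, 1330/9]
= [100, 91, 148]

query (1,2) [L1,L2,L3] — begin 0,0,0
L1 α=1/5: [35, 31/5, 131/5]
L2 α=3/5: [439/5, 3032/25, 2722/25]
L3 α=2/3: [873/5, 12482/75, 2724/25]
= [175, 166, 109]


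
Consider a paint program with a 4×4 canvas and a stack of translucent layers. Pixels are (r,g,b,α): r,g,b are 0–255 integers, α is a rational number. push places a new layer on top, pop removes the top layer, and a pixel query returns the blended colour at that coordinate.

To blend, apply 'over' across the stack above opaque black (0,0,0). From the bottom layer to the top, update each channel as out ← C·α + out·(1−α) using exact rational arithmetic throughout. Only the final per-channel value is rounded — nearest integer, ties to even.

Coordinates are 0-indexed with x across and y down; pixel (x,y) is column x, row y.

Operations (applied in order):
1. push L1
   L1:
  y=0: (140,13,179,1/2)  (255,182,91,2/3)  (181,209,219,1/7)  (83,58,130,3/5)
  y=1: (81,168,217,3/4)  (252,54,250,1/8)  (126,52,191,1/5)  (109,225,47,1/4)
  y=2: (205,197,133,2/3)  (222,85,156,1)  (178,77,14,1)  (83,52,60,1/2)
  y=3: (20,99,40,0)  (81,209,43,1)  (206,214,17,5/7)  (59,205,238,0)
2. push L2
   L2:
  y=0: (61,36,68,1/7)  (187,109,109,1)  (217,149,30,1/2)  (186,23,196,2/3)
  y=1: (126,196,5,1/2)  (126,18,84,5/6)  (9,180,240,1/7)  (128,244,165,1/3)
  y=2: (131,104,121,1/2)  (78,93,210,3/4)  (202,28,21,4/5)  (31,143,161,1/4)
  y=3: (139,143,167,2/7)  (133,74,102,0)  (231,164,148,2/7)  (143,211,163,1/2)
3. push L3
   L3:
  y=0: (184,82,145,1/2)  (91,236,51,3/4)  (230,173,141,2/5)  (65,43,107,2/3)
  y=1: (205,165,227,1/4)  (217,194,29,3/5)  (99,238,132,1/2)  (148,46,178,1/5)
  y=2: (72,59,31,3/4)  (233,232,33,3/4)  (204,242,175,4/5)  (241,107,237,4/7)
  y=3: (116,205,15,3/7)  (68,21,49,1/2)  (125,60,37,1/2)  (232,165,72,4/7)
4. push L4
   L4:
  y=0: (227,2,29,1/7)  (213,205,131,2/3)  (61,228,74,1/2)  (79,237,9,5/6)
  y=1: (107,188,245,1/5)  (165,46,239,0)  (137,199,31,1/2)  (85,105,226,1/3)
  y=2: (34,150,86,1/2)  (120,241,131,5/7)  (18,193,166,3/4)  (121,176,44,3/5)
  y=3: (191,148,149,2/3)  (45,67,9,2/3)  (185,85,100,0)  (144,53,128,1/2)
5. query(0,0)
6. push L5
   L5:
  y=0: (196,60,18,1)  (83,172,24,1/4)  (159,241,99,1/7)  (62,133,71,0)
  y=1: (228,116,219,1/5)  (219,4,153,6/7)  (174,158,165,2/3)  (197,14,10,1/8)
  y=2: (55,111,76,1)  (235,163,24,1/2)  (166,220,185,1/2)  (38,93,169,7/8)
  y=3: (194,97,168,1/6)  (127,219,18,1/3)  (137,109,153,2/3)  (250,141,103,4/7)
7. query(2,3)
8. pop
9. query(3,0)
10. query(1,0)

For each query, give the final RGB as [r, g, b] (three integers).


query (0,0) [L1,L2,L3,L4] — begin 0,0,0
L1 α=1/2: [70, 13/2, 179/2]
L2 α=1/7: [481/7, 75/7, 605/7]
L3 α=1/2: [1769/14, 649/14, 810/7]
L4 α=1/7: [6896/49, 1961/49, 5063/49]
→ [141, 40, 103]

(2,3) stack=L1,L2,L3,L4,L5; from [0,0,0]:
+L1 (α=5/7) → [1030/7, 1070/7, 85/7]
+L2 (α=2/7) → [8384/49, 7646/49, 2497/49]
+L3 (α=1/2) → [14509/98, 5293/49, 2155/49]
+L4 (α=0) → [14509/98, 5293/49, 2155/49]
+L5 (α=2/3) → [13787/98, 5325/49, 17149/147]
rounded: [141, 109, 117]

query (3,0) [L1,L2,L3,L4] — begin 0,0,0
+L1 (α=3/5) → [249/5, 174/5, 78]
+L2 (α=2/3) → [703/5, 404/15, 470/3]
+L3 (α=2/3) → [451/5, 1694/45, 1112/9]
+L4 (α=5/6) → [1213/15, 55019/270, 1517/54]
= [81, 204, 28]

(1,0) stack=L1,L2,L3,L4; from [0,0,0]:
L1 α=2/3: [170, 364/3, 182/3]
L2 α=1: [187, 109, 109]
L3 α=3/4: [115, 817/4, 131/2]
L4 α=2/3: [541/3, 819/4, 655/6]
= [180, 205, 109]


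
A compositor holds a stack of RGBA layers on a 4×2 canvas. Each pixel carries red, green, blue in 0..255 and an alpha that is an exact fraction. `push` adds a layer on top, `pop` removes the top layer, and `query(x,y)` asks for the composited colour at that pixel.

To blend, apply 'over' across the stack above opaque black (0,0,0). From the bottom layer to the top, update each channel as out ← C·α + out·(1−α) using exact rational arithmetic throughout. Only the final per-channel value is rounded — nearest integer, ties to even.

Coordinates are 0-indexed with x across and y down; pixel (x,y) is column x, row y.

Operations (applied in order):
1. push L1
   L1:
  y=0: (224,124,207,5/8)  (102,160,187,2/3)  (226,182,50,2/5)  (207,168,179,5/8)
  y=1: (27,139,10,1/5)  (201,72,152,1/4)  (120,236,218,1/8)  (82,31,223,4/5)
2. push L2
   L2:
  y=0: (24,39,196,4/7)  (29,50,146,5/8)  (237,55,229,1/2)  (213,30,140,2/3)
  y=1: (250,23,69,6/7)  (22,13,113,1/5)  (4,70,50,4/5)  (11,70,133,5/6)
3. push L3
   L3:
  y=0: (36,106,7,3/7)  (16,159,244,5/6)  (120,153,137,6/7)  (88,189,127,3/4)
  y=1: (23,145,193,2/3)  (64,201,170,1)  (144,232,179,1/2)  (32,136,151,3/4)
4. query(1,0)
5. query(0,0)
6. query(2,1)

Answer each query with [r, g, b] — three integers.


(1,0) stack=L1,L2,L3; from [0,0,0]:
L1 α=2/3: [68, 320/3, 374/3]
L2 α=5/8: [349/8, 285/4, 138]
L3 α=5/6: [989/48, 1155/8, 679/3]
→ [21, 144, 226]

at x=0,y=0 over L1,L2,L3:
after L1 α=5/8: [140, 155/2, 1035/8]
after L2 α=4/7: [516/7, 111/2, 9377/56]
after L3 α=3/7: [2820/49, 540/7, 9671/98]
rounded: [58, 77, 99]

(2,1) stack=L1,L2,L3; from [0,0,0]:
+L1 (α=1/8) → [15, 59/2, 109/4]
+L2 (α=4/5) → [31/5, 619/10, 909/20]
+L3 (α=1/2) → [751/10, 2939/20, 4489/40]
= [75, 147, 112]


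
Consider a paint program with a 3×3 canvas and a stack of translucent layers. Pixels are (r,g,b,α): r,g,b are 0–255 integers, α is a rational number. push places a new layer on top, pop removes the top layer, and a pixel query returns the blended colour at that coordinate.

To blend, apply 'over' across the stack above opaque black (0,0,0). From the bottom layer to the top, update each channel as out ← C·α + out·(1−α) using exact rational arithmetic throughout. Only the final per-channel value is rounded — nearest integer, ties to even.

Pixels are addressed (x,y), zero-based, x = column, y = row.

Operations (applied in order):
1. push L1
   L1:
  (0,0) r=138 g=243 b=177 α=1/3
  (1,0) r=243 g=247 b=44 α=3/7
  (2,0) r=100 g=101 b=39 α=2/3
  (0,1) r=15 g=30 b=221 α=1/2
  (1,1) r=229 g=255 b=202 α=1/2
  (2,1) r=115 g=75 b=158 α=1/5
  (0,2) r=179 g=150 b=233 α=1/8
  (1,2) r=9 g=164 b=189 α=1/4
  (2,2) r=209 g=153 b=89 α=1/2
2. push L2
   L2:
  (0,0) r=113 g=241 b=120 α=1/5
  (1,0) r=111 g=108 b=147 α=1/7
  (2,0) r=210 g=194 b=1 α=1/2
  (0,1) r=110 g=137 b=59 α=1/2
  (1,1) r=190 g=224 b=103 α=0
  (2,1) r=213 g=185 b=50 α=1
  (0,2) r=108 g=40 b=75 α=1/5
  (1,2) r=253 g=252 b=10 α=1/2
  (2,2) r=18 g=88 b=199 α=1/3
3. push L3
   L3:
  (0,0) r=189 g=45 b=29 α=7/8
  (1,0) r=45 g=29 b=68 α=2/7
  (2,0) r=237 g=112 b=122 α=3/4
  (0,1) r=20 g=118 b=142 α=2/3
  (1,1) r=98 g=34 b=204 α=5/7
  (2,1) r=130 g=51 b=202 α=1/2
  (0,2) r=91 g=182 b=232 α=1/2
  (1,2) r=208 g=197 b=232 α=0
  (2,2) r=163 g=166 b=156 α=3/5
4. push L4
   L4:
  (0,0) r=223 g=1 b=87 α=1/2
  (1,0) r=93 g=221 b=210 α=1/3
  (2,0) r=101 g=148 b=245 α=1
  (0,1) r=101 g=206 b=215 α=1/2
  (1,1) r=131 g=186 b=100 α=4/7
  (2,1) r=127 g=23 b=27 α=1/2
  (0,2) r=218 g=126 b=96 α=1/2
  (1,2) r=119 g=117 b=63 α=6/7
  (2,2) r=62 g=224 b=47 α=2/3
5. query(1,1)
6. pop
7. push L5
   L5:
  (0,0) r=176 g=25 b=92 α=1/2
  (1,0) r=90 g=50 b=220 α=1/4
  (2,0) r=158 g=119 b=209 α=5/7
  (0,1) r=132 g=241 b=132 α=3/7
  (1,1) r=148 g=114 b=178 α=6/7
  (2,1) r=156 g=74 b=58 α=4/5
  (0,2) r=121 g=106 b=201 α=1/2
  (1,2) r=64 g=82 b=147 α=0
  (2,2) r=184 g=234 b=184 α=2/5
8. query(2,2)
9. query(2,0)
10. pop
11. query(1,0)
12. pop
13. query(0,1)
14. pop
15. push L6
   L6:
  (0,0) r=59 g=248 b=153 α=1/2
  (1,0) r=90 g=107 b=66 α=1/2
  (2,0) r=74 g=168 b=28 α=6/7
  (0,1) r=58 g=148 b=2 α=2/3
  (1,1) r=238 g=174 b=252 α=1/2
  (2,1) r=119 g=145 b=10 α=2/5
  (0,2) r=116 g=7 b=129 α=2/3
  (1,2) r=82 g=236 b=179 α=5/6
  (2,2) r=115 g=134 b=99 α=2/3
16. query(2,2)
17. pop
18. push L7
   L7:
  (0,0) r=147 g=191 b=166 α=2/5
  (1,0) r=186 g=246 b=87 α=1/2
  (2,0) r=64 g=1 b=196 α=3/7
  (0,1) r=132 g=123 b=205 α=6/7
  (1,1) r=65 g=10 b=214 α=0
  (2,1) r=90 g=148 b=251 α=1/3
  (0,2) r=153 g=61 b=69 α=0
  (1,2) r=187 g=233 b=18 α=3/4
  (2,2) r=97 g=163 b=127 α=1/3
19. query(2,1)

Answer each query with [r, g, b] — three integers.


(1,1) stack=L1,L2,L3,L4; from [0,0,0]:
+L1 (α=1/2) → [229/2, 255/2, 101]
+L2 (α=0) → [229/2, 255/2, 101]
+L3 (α=5/7) → [719/7, 425/7, 1222/7]
+L4 (α=4/7) → [5825/49, 6483/49, 6466/49]
rounded: [119, 132, 132]

at x=2,y=2 over L1,L2,L3,L5:
L1 α=1/2: [209/2, 153/2, 89/2]
L2 α=1/3: [227/3, 241/3, 96]
L3 α=3/5: [1921/15, 1976/15, 132]
L5 α=2/5: [3761/25, 4316/25, 764/5]
→ [150, 173, 153]

(2,0) stack=L1,L2,L3,L5; from [0,0,0]:
after L1 α=2/3: [200/3, 202/3, 26]
after L2 α=1/2: [415/3, 392/3, 27/2]
after L3 α=3/4: [637/3, 350/3, 759/8]
after L5 α=5/7: [3644/21, 355/3, 4939/28]
rounded: [174, 118, 176]

(1,0) stack=L1,L2,L3; from [0,0,0]:
+L1 (α=3/7) → [729/7, 741/7, 132/7]
+L2 (α=1/7) → [5151/49, 5202/49, 1821/49]
+L3 (α=2/7) → [30165/343, 28852/343, 15769/343]
rounded: [88, 84, 46]

at x=0,y=1 over L1,L2:
L1 α=1/2: [15/2, 15, 221/2]
L2 α=1/2: [235/4, 76, 339/4]
→ [59, 76, 85]

query (2,2) [L1,L6] — begin 0,0,0
+L1 (α=1/2) → [209/2, 153/2, 89/2]
+L6 (α=2/3) → [223/2, 689/6, 485/6]
→ [112, 115, 81]

at x=2,y=1 over L1,L7:
L1 α=1/5: [23, 15, 158/5]
L7 α=1/3: [136/3, 178/3, 1571/15]
→ [45, 59, 105]


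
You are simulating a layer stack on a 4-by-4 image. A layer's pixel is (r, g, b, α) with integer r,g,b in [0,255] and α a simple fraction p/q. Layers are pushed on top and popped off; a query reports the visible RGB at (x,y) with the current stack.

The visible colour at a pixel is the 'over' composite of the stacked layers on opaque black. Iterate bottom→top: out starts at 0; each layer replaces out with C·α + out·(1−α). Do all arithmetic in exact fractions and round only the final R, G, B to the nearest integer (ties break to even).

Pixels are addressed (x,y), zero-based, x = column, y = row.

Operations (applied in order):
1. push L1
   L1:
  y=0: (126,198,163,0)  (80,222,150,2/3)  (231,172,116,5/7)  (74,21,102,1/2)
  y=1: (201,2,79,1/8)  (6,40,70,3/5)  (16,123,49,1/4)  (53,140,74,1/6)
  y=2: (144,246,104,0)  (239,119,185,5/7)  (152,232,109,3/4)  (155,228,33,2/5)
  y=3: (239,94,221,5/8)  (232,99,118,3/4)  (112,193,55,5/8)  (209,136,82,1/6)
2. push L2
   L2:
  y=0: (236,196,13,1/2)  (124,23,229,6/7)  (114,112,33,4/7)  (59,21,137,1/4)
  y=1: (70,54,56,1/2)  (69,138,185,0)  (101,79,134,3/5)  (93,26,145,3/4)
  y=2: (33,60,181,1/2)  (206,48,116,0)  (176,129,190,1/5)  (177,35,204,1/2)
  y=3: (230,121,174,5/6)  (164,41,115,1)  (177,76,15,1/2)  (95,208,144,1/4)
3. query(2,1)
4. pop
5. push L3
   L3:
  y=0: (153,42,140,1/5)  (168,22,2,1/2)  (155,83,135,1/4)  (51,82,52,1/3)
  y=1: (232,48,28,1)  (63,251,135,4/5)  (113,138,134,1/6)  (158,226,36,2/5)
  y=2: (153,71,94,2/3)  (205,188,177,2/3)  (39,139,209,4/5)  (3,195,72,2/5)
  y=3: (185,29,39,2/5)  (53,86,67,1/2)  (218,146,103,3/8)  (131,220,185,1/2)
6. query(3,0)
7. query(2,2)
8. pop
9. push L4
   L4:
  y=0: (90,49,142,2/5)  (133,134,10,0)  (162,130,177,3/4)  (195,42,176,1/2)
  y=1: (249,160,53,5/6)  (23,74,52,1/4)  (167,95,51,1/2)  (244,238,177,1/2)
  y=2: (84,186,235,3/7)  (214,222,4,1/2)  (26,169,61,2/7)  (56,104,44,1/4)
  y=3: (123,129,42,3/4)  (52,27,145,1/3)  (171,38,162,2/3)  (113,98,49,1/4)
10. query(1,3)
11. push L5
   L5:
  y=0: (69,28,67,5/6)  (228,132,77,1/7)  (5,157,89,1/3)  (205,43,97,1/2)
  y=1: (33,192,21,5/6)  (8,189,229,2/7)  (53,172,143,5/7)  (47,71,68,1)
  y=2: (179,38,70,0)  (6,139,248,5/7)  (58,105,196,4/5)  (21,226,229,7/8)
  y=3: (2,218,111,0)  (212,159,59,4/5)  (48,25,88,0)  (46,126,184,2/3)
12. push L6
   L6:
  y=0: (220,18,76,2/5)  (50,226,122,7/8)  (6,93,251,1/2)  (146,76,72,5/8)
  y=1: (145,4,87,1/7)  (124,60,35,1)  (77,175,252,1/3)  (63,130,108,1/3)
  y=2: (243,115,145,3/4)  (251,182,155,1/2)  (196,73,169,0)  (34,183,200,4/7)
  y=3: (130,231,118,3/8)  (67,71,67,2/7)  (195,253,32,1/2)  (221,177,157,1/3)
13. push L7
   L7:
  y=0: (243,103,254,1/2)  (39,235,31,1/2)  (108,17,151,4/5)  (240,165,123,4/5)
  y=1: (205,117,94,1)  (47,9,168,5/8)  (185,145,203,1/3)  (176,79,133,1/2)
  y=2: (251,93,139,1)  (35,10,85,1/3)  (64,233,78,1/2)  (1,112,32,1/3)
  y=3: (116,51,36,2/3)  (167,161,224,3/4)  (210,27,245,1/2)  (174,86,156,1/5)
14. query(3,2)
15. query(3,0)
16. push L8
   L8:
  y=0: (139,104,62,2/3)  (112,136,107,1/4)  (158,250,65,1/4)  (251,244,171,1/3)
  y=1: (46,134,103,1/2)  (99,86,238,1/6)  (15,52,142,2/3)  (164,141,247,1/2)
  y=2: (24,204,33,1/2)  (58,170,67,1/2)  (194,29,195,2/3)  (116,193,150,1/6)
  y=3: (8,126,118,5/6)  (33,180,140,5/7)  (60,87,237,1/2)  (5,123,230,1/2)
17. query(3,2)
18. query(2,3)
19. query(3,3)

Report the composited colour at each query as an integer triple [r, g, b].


at x=2,y=1 over L1,L2:
after L1 α=1/4: [4, 123/4, 49/4]
after L2 α=3/5: [311/5, 597/10, 853/10]
→ [62, 60, 85]

query (3,0) [L1,L3] — begin 0,0,0
after L1 α=1/2: [37, 21/2, 51]
after L3 α=1/3: [125/3, 103/3, 154/3]
= [42, 34, 51]

(2,2) stack=L1,L3; from [0,0,0]:
+L1 (α=3/4) → [114, 174, 327/4]
+L3 (α=4/5) → [54, 146, 3671/20]
= [54, 146, 184]

(1,3) stack=L1,L4; from [0,0,0]:
+L1 (α=3/4) → [174, 297/4, 177/2]
+L4 (α=1/3) → [400/3, 117/2, 322/3]
= [133, 58, 107]

(3,2) stack=L1,L4,L5,L6,L7; from [0,0,0]:
after L1 α=2/5: [62, 456/5, 66/5]
after L4 α=1/4: [121/2, 472/5, 209/10]
after L5 α=7/8: [415/16, 4191/20, 16239/80]
after L6 α=4/7: [3421/112, 27213/140, 112717/560]
after L7 α=1/3: [1159/56, 35053/210, 40559/280]
→ [21, 167, 145]

(3,0) stack=L1,L4,L5,L6,L7; from [0,0,0]:
L1 α=1/2: [37, 21/2, 51]
L4 α=1/2: [116, 105/4, 227/2]
L5 α=1/2: [321/2, 277/8, 421/4]
L6 α=5/8: [2423/16, 3871/64, 2703/32]
L7 α=4/5: [17783/80, 46111/320, 18447/160]
= [222, 144, 115]

(3,2) stack=L1,L4,L5,L6,L7,L8; from [0,0,0]:
after L1 α=2/5: [62, 456/5, 66/5]
after L4 α=1/4: [121/2, 472/5, 209/10]
after L5 α=7/8: [415/16, 4191/20, 16239/80]
after L6 α=4/7: [3421/112, 27213/140, 112717/560]
after L7 α=1/3: [1159/56, 35053/210, 40559/280]
after L8 α=1/6: [4097/112, 43159/252, 48959/336]
→ [37, 171, 146]

query (2,3) [L1,L4,L5,L6,L7,L8] — begin 0,0,0
after L1 α=5/8: [70, 965/8, 275/8]
after L4 α=2/3: [412/3, 1573/24, 2867/24]
after L5 α=0: [412/3, 1573/24, 2867/24]
after L6 α=1/2: [997/6, 7645/48, 3635/48]
after L7 α=1/2: [2257/12, 8941/96, 15395/96]
after L8 α=1/2: [2977/24, 17293/192, 38147/192]
→ [124, 90, 199]

(3,3) stack=L1,L4,L5,L6,L7,L8; from [0,0,0]:
+L1 (α=1/6) → [209/6, 68/3, 41/3]
+L4 (α=1/4) → [435/8, 83/2, 45/2]
+L5 (α=2/3) → [1171/24, 587/6, 781/6]
+L6 (α=1/3) → [3823/36, 1118/9, 1252/9]
+L7 (α=1/5) → [5389/45, 5246/45, 6412/45]
+L8 (α=1/2) → [2807/45, 10781/90, 8381/45]
= [62, 120, 186]


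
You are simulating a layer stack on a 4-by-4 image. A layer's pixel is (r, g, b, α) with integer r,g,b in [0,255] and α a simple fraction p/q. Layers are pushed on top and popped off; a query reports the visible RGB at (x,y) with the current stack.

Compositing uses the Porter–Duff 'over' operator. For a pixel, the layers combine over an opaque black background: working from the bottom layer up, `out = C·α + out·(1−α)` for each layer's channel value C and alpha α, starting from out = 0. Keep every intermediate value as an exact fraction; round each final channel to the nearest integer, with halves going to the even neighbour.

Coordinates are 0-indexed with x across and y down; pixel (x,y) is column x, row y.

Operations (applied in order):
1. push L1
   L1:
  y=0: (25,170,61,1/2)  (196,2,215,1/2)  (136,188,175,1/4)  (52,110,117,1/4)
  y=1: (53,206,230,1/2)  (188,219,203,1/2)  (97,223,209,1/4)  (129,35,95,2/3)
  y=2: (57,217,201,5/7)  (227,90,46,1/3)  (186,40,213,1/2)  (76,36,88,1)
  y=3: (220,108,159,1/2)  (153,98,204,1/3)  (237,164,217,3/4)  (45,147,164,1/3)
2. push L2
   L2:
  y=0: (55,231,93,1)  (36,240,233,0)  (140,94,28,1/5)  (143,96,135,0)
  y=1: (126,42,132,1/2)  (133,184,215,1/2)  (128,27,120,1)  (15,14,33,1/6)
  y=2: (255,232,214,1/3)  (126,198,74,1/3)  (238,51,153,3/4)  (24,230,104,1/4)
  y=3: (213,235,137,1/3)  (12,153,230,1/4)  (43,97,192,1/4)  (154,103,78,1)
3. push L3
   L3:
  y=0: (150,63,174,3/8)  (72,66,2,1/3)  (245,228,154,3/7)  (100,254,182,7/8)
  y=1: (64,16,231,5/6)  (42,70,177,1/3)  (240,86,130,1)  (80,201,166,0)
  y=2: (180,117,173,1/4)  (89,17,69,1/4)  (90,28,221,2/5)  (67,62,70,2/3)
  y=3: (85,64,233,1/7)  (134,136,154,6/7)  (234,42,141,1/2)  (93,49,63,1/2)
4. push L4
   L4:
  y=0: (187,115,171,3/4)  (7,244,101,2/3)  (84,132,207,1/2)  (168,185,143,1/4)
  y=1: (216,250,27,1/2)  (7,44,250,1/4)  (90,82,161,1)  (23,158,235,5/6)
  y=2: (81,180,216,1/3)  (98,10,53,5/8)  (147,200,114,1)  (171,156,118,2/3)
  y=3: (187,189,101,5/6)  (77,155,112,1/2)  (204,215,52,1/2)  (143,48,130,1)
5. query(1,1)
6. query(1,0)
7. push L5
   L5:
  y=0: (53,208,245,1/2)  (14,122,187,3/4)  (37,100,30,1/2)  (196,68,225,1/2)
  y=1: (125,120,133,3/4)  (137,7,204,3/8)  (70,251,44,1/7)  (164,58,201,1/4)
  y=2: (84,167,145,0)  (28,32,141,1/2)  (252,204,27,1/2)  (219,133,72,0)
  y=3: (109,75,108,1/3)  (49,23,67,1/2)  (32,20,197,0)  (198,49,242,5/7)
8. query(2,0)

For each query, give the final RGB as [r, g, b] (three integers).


(1,1) stack=L1,L2,L3,L4; from [0,0,0]:
after L1 α=1/2: [94, 219/2, 203/2]
after L2 α=1/2: [227/2, 587/4, 633/4]
after L3 α=1/3: [269/3, 727/6, 329/2]
after L4 α=1/4: [69, 815/8, 1487/8]
→ [69, 102, 186]

at x=1,y=0 over L1,L2,L3,L4:
+L1 (α=1/2) → [98, 1, 215/2]
+L2 (α=0) → [98, 1, 215/2]
+L3 (α=1/3) → [268/3, 68/3, 217/3]
+L4 (α=2/3) → [310/9, 1532/9, 823/9]
→ [34, 170, 91]

(2,0) stack=L1,L2,L3,L4,L5; from [0,0,0]:
after L1 α=1/4: [34, 47, 175/4]
after L2 α=1/5: [276/5, 282/5, 203/5]
after L3 α=3/7: [4779/35, 4548/35, 446/5]
after L4 α=1/2: [7719/70, 4584/35, 1481/10]
after L5 α=1/2: [10309/140, 4042/35, 1781/20]
rounded: [74, 115, 89]


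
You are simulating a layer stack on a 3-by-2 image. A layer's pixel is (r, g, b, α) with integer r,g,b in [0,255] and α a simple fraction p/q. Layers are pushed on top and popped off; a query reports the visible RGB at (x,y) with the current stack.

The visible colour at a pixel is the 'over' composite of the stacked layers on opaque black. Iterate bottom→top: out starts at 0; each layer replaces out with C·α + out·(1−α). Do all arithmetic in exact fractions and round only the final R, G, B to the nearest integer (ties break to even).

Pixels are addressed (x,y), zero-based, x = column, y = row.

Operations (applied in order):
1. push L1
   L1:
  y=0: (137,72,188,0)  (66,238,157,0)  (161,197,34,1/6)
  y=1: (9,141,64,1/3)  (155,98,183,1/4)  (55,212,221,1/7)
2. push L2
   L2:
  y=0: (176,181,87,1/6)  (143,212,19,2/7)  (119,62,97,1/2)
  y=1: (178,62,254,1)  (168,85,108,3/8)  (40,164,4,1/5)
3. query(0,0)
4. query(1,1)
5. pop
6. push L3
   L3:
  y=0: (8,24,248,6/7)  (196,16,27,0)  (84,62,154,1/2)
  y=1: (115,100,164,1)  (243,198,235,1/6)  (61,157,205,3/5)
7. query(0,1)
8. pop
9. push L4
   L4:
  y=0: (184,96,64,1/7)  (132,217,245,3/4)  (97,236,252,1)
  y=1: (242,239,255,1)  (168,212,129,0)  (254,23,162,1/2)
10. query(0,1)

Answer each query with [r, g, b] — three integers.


query (0,0) [L1,L2] — begin 0,0,0
L1 α=0: [0, 0, 0]
L2 α=1/6: [88/3, 181/6, 29/2]
→ [29, 30, 14]

query (1,1) [L1,L2] — begin 0,0,0
after L1 α=1/4: [155/4, 49/2, 183/4]
after L2 α=3/8: [2791/32, 755/16, 2211/32]
rounded: [87, 47, 69]

(0,1) stack=L1,L3; from [0,0,0]:
L1 α=1/3: [3, 47, 64/3]
L3 α=1: [115, 100, 164]
→ [115, 100, 164]

(0,1) stack=L1,L4; from [0,0,0]:
+L1 (α=1/3) → [3, 47, 64/3]
+L4 (α=1) → [242, 239, 255]
rounded: [242, 239, 255]
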